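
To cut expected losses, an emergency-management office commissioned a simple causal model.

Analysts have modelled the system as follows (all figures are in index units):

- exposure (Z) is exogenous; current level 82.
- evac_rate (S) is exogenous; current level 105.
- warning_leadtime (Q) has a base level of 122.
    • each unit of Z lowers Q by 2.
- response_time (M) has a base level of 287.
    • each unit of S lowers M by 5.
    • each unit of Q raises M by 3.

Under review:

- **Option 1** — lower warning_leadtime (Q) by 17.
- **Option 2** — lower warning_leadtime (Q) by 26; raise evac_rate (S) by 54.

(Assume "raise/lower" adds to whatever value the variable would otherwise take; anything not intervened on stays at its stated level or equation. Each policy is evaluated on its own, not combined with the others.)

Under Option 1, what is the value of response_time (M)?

Option 1 (Q − 17):
  Z = 82
  S = 105
  Q = 122 − 2·82 (−17 from intervention) = -59
  M = 287 − 5·105 + 3·(-59) = -415

-415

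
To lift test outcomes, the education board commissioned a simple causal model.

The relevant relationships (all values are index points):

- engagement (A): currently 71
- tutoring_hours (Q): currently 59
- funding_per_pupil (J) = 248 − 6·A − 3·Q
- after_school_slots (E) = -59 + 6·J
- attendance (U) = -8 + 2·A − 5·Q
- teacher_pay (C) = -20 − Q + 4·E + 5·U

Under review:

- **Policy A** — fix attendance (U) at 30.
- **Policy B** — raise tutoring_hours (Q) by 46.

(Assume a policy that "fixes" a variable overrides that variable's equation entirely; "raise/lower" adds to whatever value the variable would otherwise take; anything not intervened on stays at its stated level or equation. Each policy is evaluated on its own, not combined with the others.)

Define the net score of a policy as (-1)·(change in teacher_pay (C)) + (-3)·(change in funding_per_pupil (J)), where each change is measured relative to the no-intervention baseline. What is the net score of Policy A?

-955

Baseline:
  A = 71
  Q = 59
  J = 248 − 6·71 − 3·59 = -355
  E = -59 + 6·(-355) = -2189
  U = -8 + 2·71 − 5·59 = -161
  C = -20 − 59 + 4·(-2189) + 5·(-161) = -9640
Policy A (U := 30):
  A = 71
  Q = 59
  J = 248 − 6·71 − 3·59 = -355
  E = -59 + 6·(-355) = -2189
  U = 30
  C = -20 − 59 + 4·(-2189) + 5·30 = -8685
ΔC = -8685 − (-9640) = 955; ΔJ = -355 − (-355) = 0
Score = (-1)·955 + (-3)·0 = -955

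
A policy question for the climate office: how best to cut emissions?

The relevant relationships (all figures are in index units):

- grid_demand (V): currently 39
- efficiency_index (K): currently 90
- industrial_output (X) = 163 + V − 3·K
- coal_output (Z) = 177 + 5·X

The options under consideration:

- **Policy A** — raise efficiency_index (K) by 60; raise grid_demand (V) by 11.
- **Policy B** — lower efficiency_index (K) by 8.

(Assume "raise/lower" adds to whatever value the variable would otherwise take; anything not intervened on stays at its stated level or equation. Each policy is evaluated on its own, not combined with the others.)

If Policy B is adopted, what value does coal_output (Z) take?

-43

Policy B (K − 8):
  V = 39
  K = 90 − 8 = 82
  X = 163 + 39 − 3·82 = -44
  Z = 177 + 5·(-44) = -43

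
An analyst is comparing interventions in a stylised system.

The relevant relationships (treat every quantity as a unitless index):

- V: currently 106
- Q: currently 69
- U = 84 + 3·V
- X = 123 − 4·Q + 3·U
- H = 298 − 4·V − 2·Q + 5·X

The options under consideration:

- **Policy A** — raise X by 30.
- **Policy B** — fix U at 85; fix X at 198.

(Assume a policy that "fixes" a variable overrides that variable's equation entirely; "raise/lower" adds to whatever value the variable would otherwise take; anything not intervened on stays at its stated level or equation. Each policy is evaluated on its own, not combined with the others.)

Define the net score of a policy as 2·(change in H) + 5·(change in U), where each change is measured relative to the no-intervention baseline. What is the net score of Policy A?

300

Baseline:
  V = 106
  Q = 69
  U = 84 + 3·106 = 402
  X = 123 − 4·69 + 3·402 = 1053
  H = 298 − 4·106 − 2·69 + 5·1053 = 5001
Policy A (X + 30):
  V = 106
  Q = 69
  U = 84 + 3·106 = 402
  X = 123 − 4·69 + 3·402 (+30 from intervention) = 1083
  H = 298 − 4·106 − 2·69 + 5·1083 = 5151
ΔH = 5151 − 5001 = 150; ΔU = 402 − 402 = 0
Score = 2·150 + 5·0 = 300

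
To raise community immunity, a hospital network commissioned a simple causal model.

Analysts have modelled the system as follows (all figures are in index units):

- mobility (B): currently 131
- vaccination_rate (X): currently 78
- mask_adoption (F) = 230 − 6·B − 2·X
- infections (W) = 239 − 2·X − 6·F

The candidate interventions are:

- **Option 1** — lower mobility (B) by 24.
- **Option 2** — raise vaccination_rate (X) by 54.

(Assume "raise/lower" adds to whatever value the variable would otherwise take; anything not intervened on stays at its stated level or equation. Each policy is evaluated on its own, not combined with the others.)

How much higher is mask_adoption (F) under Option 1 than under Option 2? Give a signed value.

Option 1 (B − 24):
  B = 131 − 24 = 107
  X = 78
  F = 230 − 6·107 − 2·78 = -568
Option 2 (X + 54):
  B = 131
  X = 78 + 54 = 132
  F = 230 − 6·131 − 2·132 = -820
F: -568 − (-820) = 252

252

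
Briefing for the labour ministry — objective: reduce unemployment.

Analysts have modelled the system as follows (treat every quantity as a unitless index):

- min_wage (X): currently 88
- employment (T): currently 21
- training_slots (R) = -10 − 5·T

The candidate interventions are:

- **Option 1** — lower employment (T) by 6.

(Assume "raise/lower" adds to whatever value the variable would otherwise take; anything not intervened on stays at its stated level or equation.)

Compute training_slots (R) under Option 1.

-85

Option 1 (T − 6):
  T = 21 − 6 = 15
  R = -10 − 5·15 = -85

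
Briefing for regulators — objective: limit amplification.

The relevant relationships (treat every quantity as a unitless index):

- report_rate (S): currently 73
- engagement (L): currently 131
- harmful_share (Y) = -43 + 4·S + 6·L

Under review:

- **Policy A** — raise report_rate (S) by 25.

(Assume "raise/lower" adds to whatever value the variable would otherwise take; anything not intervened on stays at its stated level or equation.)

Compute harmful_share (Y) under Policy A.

1135

Policy A (S + 25):
  S = 73 + 25 = 98
  L = 131
  Y = -43 + 4·98 + 6·131 = 1135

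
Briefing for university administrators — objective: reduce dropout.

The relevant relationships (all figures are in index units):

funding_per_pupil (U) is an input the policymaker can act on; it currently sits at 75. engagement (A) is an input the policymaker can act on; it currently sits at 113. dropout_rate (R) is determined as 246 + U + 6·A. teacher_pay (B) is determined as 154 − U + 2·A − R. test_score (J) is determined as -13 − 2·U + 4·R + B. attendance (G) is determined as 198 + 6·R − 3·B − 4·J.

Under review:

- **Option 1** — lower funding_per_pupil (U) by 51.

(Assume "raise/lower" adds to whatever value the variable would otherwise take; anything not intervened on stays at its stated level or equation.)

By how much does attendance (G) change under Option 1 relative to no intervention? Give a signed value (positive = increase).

Baseline:
  U = 75
  A = 113
  R = 246 + 75 + 6·113 = 999
  B = 154 − 75 + 2·113 − 999 = -694
  J = -13 − 2·75 + 4·999 + (-694) = 3139
  G = 198 + 6·999 − 3·(-694) − 4·3139 = -4282
Option 1 (U − 51):
  U = 75 − 51 = 24
  A = 113
  R = 246 + 24 + 6·113 = 948
  B = 154 − 24 + 2·113 − 948 = -592
  J = -13 − 2·24 + 4·948 + (-592) = 3139
  G = 198 + 6·948 − 3·(-592) − 4·3139 = -4894
Change in G: -4894 − (-4282) = -612

-612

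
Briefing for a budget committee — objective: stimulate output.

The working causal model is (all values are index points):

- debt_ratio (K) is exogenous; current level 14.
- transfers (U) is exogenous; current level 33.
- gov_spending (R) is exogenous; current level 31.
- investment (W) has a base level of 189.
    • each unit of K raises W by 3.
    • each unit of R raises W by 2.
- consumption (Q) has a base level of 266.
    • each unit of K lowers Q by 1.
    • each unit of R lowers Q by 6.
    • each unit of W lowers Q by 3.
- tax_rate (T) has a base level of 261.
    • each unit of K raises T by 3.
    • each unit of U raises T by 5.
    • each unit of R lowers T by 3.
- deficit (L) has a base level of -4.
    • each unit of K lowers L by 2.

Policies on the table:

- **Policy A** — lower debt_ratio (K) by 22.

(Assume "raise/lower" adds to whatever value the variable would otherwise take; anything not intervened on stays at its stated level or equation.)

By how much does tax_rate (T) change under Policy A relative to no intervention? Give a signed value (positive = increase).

Baseline:
  K = 14
  U = 33
  R = 31
  T = 261 + 3·14 + 5·33 − 3·31 = 375
Policy A (K − 22):
  K = 14 − 22 = -8
  U = 33
  R = 31
  T = 261 + 3·(-8) + 5·33 − 3·31 = 309
Change in T: 309 − 375 = -66

-66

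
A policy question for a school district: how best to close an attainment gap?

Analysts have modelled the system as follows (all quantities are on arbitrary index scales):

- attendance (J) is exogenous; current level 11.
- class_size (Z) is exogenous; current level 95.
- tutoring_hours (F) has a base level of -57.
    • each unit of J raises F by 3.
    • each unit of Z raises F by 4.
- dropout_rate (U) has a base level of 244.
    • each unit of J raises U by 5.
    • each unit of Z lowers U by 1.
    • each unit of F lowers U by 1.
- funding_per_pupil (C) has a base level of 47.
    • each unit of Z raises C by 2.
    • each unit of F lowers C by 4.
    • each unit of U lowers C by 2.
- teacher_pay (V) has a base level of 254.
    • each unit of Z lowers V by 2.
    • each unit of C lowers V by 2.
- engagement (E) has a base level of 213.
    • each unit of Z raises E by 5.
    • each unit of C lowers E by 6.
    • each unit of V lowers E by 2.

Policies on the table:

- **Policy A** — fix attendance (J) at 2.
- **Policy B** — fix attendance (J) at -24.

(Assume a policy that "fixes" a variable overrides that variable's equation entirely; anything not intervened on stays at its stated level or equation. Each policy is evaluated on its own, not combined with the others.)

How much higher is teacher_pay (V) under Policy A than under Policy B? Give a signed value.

832

Policy A (J := 2):
  J = 2
  Z = 95
  F = -57 + 3·2 + 4·95 = 329
  U = 244 + 5·2 − 95 − 329 = -170
  C = 47 + 2·95 − 4·329 − 2·(-170) = -739
  V = 254 − 2·95 − 2·(-739) = 1542
Policy B (J := -24):
  J = -24
  Z = 95
  F = -57 + 3·(-24) + 4·95 = 251
  U = 244 + 5·(-24) − 95 − 251 = -222
  C = 47 + 2·95 − 4·251 − 2·(-222) = -323
  V = 254 − 2·95 − 2·(-323) = 710
V: 1542 − 710 = 832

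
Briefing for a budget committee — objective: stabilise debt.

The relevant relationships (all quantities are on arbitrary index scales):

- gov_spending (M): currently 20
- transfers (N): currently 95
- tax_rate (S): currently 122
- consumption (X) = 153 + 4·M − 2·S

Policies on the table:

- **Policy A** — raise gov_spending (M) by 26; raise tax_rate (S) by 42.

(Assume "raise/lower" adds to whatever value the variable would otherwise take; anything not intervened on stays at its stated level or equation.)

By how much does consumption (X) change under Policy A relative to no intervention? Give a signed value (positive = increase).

Baseline:
  M = 20
  S = 122
  X = 153 + 4·20 − 2·122 = -11
Policy A (M + 26, S + 42):
  M = 20 + 26 = 46
  S = 122 + 42 = 164
  X = 153 + 4·46 − 2·164 = 9
Change in X: 9 − (-11) = 20

20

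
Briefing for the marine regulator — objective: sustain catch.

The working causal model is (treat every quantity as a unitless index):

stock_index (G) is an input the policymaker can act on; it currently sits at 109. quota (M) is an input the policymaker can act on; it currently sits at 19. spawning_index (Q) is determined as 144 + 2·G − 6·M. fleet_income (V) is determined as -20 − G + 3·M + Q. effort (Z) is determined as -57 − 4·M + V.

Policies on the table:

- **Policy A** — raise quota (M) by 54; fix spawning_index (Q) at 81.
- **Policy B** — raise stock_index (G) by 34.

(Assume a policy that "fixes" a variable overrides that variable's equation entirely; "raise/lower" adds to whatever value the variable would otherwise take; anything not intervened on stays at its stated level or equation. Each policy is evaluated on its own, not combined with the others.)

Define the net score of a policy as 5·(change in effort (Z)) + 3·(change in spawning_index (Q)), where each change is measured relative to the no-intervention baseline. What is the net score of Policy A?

Baseline:
  G = 109
  M = 19
  Q = 144 + 2·109 − 6·19 = 248
  V = -20 − 109 + 3·19 + 248 = 176
  Z = -57 − 4·19 + 176 = 43
Policy A (M + 54, Q := 81):
  G = 109
  M = 19 + 54 = 73
  Q = 81
  V = -20 − 109 + 3·73 + 81 = 171
  Z = -57 − 4·73 + 171 = -178
ΔZ = -178 − 43 = -221; ΔQ = 81 − 248 = -167
Score = 5·(-221) + 3·(-167) = -1606

-1606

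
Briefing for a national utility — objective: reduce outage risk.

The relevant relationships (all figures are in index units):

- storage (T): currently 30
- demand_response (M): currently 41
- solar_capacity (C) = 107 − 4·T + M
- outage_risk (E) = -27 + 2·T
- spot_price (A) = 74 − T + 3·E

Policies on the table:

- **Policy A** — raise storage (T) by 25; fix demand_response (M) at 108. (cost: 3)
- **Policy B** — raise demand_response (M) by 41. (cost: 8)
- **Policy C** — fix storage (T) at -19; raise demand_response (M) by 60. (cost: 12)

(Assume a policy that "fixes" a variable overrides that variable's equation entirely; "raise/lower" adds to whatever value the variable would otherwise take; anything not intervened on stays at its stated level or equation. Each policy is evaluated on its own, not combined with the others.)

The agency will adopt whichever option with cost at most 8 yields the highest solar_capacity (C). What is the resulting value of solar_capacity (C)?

69

Policy A (T + 25, M := 108):
  T = 30 + 25 = 55
  M = 108
  C = 107 − 4·55 + 108 = -5
Policy B (M + 41):
  T = 30
  M = 41 + 41 = 82
  C = 107 − 4·30 + 82 = 69
Comparing — Policy A: C=-5, Policy B: C=69. Highest is 69 (Policy B).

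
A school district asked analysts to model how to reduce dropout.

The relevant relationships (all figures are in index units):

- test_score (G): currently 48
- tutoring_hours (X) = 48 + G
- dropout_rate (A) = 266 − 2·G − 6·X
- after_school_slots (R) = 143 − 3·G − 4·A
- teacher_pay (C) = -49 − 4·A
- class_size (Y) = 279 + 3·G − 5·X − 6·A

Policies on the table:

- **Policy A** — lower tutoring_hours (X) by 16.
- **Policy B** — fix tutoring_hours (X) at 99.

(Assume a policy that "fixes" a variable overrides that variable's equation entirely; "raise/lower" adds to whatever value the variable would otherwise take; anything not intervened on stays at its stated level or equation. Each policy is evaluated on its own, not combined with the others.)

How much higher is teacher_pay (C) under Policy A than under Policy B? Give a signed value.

-456

Policy A (X − 16):
  G = 48
  X = 48 + 48 (−16 from intervention) = 80
  A = 266 − 2·48 − 6·80 = -310
  C = -49 − 4·(-310) = 1191
Policy B (X := 99):
  G = 48
  X = 99
  A = 266 − 2·48 − 6·99 = -424
  C = -49 − 4·(-424) = 1647
C: 1191 − 1647 = -456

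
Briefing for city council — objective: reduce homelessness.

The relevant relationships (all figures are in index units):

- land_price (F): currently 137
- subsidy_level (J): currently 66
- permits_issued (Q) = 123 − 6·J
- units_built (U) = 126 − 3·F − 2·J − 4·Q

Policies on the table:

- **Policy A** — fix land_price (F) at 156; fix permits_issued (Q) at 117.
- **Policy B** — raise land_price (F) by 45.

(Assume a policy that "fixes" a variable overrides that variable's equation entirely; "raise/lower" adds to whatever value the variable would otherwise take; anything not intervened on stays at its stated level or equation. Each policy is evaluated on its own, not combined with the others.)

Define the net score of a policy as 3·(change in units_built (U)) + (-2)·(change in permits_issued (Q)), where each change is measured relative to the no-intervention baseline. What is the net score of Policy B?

Baseline:
  F = 137
  J = 66
  Q = 123 − 6·66 = -273
  U = 126 − 3·137 − 2·66 − 4·(-273) = 675
Policy B (F + 45):
  F = 137 + 45 = 182
  J = 66
  Q = 123 − 6·66 = -273
  U = 126 − 3·182 − 2·66 − 4·(-273) = 540
ΔU = 540 − 675 = -135; ΔQ = -273 − (-273) = 0
Score = 3·(-135) + (-2)·0 = -405

-405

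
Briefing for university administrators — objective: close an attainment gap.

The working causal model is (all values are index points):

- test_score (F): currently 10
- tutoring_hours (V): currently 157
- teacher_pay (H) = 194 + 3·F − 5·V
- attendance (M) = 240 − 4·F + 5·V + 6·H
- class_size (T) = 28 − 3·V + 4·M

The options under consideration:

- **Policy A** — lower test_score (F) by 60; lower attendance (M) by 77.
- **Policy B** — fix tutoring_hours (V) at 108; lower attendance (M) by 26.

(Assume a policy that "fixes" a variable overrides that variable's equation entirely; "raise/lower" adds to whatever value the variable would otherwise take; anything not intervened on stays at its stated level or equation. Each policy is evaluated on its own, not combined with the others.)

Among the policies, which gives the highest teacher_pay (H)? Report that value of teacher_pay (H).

Policy A (F − 60, M − 77):
  F = 10 − 60 = -50
  V = 157
  H = 194 + 3·(-50) − 5·157 = -741
Policy B (V := 108, M − 26):
  F = 10
  V = 108
  H = 194 + 3·10 − 5·108 = -316
Comparing — Policy A: H=-741, Policy B: H=-316. Highest is -316 (Policy B).

-316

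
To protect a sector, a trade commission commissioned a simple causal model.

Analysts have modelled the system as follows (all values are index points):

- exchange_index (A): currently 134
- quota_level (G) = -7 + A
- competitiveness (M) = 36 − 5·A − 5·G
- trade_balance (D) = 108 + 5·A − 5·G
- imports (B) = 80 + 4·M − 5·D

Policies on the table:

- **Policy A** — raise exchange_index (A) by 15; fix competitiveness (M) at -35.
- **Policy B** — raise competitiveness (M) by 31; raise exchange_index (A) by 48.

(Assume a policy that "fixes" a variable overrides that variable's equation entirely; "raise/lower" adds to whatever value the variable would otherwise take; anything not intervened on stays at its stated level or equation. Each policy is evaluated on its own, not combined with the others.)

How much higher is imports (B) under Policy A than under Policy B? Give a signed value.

6732

Policy A (A + 15, M := -35):
  A = 134 + 15 = 149
  G = -7 + 149 = 142
  M = -35
  D = 108 + 5·149 − 5·142 = 143
  B = 80 + 4·(-35) − 5·143 = -775
Policy B (M + 31, A + 48):
  A = 134 + 48 = 182
  G = -7 + 182 = 175
  M = 36 − 5·182 − 5·175 (+31 from intervention) = -1718
  D = 108 + 5·182 − 5·175 = 143
  B = 80 + 4·(-1718) − 5·143 = -7507
B: -775 − (-7507) = 6732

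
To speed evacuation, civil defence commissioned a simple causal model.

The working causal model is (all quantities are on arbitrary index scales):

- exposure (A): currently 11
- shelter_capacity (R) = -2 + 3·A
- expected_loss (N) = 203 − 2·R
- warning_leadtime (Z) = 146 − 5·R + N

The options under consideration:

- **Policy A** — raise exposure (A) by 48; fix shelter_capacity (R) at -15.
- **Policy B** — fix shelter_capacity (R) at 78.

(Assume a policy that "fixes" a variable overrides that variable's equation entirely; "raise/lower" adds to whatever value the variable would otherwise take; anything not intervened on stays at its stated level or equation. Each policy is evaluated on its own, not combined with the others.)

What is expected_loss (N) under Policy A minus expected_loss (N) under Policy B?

Policy A (A + 48, R := -15):
  A = 11 + 48 = 59
  R = -15
  N = 203 − 2·(-15) = 233
Policy B (R := 78):
  A = 11
  R = 78
  N = 203 − 2·78 = 47
N: 233 − 47 = 186

186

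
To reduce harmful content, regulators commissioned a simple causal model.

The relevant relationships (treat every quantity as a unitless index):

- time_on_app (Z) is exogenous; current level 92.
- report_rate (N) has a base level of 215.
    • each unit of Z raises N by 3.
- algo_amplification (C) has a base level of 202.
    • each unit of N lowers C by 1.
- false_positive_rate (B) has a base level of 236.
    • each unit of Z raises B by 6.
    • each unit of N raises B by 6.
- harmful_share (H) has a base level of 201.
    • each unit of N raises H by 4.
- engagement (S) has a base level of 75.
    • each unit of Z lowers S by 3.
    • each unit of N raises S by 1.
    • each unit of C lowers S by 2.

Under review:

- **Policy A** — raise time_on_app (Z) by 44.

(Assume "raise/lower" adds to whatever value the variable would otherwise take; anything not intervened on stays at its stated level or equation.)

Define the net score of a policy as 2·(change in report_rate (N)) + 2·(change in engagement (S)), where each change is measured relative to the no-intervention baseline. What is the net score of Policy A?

Baseline:
  Z = 92
  N = 215 + 3·92 = 491
  C = 202 − 491 = -289
  S = 75 − 3·92 + 491 − 2·(-289) = 868
Policy A (Z + 44):
  Z = 92 + 44 = 136
  N = 215 + 3·136 = 623
  C = 202 − 623 = -421
  S = 75 − 3·136 + 623 − 2·(-421) = 1132
ΔN = 623 − 491 = 132; ΔS = 1132 − 868 = 264
Score = 2·132 + 2·264 = 792

792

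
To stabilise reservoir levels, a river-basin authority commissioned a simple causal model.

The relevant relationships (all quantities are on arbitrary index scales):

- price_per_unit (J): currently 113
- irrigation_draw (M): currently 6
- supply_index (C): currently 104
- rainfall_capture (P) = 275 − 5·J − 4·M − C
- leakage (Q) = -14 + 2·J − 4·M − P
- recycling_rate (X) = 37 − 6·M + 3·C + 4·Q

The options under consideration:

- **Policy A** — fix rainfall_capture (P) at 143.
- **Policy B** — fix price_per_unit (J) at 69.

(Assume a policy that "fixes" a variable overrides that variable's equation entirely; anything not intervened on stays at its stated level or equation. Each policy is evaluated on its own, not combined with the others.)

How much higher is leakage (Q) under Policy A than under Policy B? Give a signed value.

-253

Policy A (P := 143):
  J = 113
  M = 6
  C = 104
  P = 143
  Q = -14 + 2·113 − 4·6 − 143 = 45
Policy B (J := 69):
  J = 69
  M = 6
  C = 104
  P = 275 − 5·69 − 4·6 − 104 = -198
  Q = -14 + 2·69 − 4·6 − (-198) = 298
Q: 45 − 298 = -253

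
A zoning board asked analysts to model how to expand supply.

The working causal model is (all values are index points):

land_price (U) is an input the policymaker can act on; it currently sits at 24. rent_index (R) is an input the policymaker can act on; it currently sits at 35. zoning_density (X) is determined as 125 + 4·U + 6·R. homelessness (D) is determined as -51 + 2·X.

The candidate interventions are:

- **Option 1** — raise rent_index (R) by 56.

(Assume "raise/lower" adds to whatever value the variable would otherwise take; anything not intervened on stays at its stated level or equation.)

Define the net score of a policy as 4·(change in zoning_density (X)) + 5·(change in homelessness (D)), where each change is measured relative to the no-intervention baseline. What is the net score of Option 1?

Baseline:
  U = 24
  R = 35
  X = 125 + 4·24 + 6·35 = 431
  D = -51 + 2·431 = 811
Option 1 (R + 56):
  U = 24
  R = 35 + 56 = 91
  X = 125 + 4·24 + 6·91 = 767
  D = -51 + 2·767 = 1483
ΔX = 767 − 431 = 336; ΔD = 1483 − 811 = 672
Score = 4·336 + 5·672 = 4704

4704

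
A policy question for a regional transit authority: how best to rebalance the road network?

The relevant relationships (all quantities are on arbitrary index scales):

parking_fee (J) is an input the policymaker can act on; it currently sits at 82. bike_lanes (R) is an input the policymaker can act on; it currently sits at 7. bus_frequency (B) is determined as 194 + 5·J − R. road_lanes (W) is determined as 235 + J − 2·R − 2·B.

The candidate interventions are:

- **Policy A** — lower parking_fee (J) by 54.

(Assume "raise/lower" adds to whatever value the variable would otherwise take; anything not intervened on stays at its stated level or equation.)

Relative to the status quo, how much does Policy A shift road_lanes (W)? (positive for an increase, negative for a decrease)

486

Baseline:
  J = 82
  R = 7
  B = 194 + 5·82 − 7 = 597
  W = 235 + 82 − 2·7 − 2·597 = -891
Policy A (J − 54):
  J = 82 − 54 = 28
  R = 7
  B = 194 + 5·28 − 7 = 327
  W = 235 + 28 − 2·7 − 2·327 = -405
Change in W: -405 − (-891) = 486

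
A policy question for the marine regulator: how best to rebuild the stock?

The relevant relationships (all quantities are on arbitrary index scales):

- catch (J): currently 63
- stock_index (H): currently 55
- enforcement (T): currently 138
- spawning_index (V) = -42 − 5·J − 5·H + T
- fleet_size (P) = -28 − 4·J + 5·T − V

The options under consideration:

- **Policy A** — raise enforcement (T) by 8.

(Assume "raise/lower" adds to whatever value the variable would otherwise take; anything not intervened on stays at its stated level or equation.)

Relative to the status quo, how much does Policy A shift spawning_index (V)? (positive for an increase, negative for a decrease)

8

Baseline:
  J = 63
  H = 55
  T = 138
  V = -42 − 5·63 − 5·55 + 138 = -494
Policy A (T + 8):
  J = 63
  H = 55
  T = 138 + 8 = 146
  V = -42 − 5·63 − 5·55 + 146 = -486
Change in V: -486 − (-494) = 8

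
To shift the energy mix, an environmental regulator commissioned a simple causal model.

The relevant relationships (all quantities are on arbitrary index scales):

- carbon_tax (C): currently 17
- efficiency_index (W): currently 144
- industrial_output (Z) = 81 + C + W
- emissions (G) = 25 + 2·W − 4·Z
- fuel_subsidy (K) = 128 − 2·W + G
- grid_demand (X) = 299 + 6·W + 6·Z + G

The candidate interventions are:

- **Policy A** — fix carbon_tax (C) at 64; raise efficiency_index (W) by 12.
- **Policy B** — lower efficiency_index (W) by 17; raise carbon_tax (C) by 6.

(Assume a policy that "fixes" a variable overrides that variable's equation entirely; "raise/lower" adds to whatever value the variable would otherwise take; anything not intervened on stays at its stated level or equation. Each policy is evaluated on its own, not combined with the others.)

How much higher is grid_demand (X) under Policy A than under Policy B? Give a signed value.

Policy A (C := 64, W + 12):
  C = 64
  W = 144 + 12 = 156
  Z = 81 + 64 + 156 = 301
  G = 25 + 2·156 − 4·301 = -867
  X = 299 + 6·156 + 6·301 + (-867) = 2174
Policy B (W − 17, C + 6):
  C = 17 + 6 = 23
  W = 144 − 17 = 127
  Z = 81 + 23 + 127 = 231
  G = 25 + 2·127 − 4·231 = -645
  X = 299 + 6·127 + 6·231 + (-645) = 1802
X: 2174 − 1802 = 372

372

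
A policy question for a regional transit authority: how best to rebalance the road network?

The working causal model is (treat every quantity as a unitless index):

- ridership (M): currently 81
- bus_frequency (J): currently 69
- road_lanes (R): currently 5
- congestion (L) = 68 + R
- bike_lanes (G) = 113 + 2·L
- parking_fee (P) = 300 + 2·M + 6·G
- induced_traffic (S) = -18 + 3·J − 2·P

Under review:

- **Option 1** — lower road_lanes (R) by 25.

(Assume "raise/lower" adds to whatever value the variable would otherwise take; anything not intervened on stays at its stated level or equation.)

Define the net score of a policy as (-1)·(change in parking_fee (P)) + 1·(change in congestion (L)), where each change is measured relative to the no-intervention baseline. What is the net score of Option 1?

Baseline:
  M = 81
  R = 5
  L = 68 + 5 = 73
  G = 113 + 2·73 = 259
  P = 300 + 2·81 + 6·259 = 2016
Option 1 (R − 25):
  M = 81
  R = 5 − 25 = -20
  L = 68 + (-20) = 48
  G = 113 + 2·48 = 209
  P = 300 + 2·81 + 6·209 = 1716
ΔP = 1716 − 2016 = -300; ΔL = 48 − 73 = -25
Score = (-1)·(-300) + 1·(-25) = 275

275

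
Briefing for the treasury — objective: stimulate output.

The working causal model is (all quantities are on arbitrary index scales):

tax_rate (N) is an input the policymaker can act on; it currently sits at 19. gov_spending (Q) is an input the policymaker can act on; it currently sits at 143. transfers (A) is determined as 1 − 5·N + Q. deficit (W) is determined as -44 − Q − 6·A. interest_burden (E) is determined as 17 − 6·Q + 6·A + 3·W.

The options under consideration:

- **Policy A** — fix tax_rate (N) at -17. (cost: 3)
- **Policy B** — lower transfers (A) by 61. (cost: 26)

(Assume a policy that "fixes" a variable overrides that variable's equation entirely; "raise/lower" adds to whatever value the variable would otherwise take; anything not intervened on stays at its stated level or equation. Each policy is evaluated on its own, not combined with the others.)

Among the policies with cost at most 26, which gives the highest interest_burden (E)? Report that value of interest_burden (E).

-1258

Policy A (N := -17):
  N = -17
  Q = 143
  A = 1 − 5·(-17) + 143 = 229
  W = -44 − 143 − 6·229 = -1561
  E = 17 − 6·143 + 6·229 + 3·(-1561) = -4150
Policy B (A − 61):
  N = 19
  Q = 143
  A = 1 − 5·19 + 143 (−61 from intervention) = -12
  W = -44 − 143 − 6·(-12) = -115
  E = 17 − 6·143 + 6·(-12) + 3·(-115) = -1258
Comparing — Policy A: E=-4150, Policy B: E=-1258. Highest is -1258 (Policy B).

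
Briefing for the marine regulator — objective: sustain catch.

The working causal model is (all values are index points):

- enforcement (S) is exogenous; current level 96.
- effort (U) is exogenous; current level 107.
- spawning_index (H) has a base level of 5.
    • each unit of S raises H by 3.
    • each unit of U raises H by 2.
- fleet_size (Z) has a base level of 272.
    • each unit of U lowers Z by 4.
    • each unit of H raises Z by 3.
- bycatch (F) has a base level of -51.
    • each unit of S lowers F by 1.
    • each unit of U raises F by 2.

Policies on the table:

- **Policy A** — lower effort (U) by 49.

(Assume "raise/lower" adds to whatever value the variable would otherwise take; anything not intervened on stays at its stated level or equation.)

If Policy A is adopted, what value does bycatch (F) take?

-31

Policy A (U − 49):
  S = 96
  U = 107 − 49 = 58
  F = -51 − 96 + 2·58 = -31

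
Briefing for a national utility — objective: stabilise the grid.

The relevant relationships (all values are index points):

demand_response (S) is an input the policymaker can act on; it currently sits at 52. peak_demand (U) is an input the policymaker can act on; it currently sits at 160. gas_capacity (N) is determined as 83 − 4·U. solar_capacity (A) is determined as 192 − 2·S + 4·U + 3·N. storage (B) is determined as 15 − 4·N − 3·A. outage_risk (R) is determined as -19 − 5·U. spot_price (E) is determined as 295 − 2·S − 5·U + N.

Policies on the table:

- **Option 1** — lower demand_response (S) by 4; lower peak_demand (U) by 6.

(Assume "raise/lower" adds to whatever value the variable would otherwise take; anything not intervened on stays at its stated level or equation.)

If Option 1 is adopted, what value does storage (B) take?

4808

Option 1 (S − 4, U − 6):
  S = 52 − 4 = 48
  U = 160 − 6 = 154
  N = 83 − 4·154 = -533
  A = 192 − 2·48 + 4·154 + 3·(-533) = -887
  B = 15 − 4·(-533) − 3·(-887) = 4808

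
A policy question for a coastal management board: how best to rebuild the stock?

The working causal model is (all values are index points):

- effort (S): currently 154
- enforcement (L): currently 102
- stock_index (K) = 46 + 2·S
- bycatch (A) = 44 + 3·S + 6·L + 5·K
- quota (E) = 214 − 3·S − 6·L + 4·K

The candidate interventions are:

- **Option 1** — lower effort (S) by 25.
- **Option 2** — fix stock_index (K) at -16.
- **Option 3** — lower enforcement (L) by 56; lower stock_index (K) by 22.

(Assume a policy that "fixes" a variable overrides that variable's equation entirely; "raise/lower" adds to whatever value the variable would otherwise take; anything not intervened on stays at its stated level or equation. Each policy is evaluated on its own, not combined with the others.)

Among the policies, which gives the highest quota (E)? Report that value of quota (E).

Option 1 (S − 25):
  S = 154 − 25 = 129
  L = 102
  K = 46 + 2·129 = 304
  E = 214 − 3·129 − 6·102 + 4·304 = 431
Option 2 (K := -16):
  S = 154
  L = 102
  K = -16
  E = 214 − 3·154 − 6·102 + 4·(-16) = -924
Option 3 (L − 56, K − 22):
  S = 154
  L = 102 − 56 = 46
  K = 46 + 2·154 (−22 from intervention) = 332
  E = 214 − 3·154 − 6·46 + 4·332 = 804
Comparing — Option 1: E=431, Option 2: E=-924, Option 3: E=804. Highest is 804 (Option 3).

804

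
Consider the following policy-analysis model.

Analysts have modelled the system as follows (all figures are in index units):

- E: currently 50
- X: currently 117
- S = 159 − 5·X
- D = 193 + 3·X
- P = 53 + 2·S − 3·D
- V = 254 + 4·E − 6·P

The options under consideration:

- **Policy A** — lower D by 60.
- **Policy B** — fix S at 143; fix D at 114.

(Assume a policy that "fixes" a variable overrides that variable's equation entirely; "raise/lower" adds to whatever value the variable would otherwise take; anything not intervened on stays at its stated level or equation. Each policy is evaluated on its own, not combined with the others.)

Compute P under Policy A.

Policy A (D − 60):
  X = 117
  S = 159 − 5·117 = -426
  D = 193 + 3·117 (−60 from intervention) = 484
  P = 53 + 2·(-426) − 3·484 = -2251

-2251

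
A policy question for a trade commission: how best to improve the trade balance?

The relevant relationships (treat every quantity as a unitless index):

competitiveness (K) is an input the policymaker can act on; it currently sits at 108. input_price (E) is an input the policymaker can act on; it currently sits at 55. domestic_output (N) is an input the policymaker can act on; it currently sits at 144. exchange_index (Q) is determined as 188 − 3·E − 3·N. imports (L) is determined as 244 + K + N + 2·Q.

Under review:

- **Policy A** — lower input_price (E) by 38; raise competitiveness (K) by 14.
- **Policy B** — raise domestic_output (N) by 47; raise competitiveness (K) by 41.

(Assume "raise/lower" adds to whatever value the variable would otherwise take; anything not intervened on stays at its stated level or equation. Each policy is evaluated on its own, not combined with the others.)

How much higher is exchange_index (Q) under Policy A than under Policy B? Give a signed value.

255

Policy A (E − 38, K + 14):
  E = 55 − 38 = 17
  N = 144
  Q = 188 − 3·17 − 3·144 = -295
Policy B (N + 47, K + 41):
  E = 55
  N = 144 + 47 = 191
  Q = 188 − 3·55 − 3·191 = -550
Q: -295 − (-550) = 255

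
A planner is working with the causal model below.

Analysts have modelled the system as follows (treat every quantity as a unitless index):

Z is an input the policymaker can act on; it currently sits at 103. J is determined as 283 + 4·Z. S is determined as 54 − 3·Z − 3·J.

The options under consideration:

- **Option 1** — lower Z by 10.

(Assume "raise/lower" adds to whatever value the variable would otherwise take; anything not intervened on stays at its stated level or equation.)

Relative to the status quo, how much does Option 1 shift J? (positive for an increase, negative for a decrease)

-40

Baseline:
  Z = 103
  J = 283 + 4·103 = 695
Option 1 (Z − 10):
  Z = 103 − 10 = 93
  J = 283 + 4·93 = 655
Change in J: 655 − 695 = -40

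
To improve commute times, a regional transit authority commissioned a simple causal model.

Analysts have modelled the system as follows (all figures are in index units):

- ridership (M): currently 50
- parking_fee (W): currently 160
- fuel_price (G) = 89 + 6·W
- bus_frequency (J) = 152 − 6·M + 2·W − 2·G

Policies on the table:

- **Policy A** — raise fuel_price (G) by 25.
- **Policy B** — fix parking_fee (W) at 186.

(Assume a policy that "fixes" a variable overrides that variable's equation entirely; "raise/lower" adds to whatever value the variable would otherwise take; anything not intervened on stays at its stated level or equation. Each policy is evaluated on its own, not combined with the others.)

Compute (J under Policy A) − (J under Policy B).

210

Policy A (G + 25):
  M = 50
  W = 160
  G = 89 + 6·160 (+25 from intervention) = 1074
  J = 152 − 6·50 + 2·160 − 2·1074 = -1976
Policy B (W := 186):
  M = 50
  W = 186
  G = 89 + 6·186 = 1205
  J = 152 − 6·50 + 2·186 − 2·1205 = -2186
J: -1976 − (-2186) = 210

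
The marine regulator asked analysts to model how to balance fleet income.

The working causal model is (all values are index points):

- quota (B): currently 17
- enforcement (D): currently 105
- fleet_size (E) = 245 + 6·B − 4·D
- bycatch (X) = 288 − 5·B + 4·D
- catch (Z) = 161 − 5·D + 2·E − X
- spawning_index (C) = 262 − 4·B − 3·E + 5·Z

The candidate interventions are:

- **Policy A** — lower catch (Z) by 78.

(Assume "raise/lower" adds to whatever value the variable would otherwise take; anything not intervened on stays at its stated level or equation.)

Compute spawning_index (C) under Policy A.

Policy A (Z − 78):
  B = 17
  D = 105
  E = 245 + 6·17 − 4·105 = -73
  X = 288 − 5·17 + 4·105 = 623
  Z = 161 − 5·105 + 2·(-73) − 623 (−78 from intervention) = -1211
  C = 262 − 4·17 − 3·(-73) + 5·(-1211) = -5642

-5642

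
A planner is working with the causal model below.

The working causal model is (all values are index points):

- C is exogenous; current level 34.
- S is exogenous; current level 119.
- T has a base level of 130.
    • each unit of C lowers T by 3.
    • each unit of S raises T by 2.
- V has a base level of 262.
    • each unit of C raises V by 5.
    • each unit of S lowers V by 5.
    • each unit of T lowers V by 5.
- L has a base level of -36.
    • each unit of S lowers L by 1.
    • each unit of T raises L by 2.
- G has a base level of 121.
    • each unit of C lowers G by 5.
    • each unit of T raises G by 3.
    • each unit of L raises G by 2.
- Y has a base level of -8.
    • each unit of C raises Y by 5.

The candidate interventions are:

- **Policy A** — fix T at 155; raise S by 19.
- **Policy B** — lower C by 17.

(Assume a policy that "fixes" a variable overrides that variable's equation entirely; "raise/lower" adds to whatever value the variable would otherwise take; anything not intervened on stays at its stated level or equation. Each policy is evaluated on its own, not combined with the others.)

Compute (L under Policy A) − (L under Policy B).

Policy A (T := 155, S + 19):
  C = 34
  S = 119 + 19 = 138
  T = 155
  L = -36 − 138 + 2·155 = 136
Policy B (C − 17):
  C = 34 − 17 = 17
  S = 119
  T = 130 − 3·17 + 2·119 = 317
  L = -36 − 119 + 2·317 = 479
L: 136 − 479 = -343

-343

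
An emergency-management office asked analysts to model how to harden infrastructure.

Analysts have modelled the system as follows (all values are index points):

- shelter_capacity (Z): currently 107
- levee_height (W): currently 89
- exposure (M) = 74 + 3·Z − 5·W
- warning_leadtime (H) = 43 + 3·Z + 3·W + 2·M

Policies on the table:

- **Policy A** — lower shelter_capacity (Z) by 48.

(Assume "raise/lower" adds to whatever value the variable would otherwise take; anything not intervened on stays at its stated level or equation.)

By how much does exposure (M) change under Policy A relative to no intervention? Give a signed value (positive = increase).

-144

Baseline:
  Z = 107
  W = 89
  M = 74 + 3·107 − 5·89 = -50
Policy A (Z − 48):
  Z = 107 − 48 = 59
  W = 89
  M = 74 + 3·59 − 5·89 = -194
Change in M: -194 − (-50) = -144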